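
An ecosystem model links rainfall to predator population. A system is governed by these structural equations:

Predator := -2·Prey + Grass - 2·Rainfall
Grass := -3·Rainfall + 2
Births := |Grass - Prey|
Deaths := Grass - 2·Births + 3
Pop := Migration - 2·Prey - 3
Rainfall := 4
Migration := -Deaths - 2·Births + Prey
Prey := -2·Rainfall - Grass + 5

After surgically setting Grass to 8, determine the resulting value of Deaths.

Under do(Grass=8), the mechanism Grass := -3·Rainfall + 2 is discarded; Grass is fixed at 8.
Prey = -2·Rainfall - Grass + 5  [with Rainfall=4, Grass=8]  = -11
Births = |Grass - Prey|  [with Grass=8, Prey=-11]  = 19
Deaths = Grass - 2·Births + 3  [with Grass=8, Births=19]  = -27

-27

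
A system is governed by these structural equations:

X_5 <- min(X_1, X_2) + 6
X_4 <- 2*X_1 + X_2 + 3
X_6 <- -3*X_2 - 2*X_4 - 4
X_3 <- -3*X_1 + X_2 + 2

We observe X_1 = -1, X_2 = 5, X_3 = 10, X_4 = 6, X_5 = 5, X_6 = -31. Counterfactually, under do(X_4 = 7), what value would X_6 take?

-33

Under do(X_4=7), the mechanism X_4 <- 2*X_1 + X_2 + 3 is discarded; X_4 is fixed at 7.
X_6 = -3*X_2 - 2*X_4 - 4  [with X_2=5, X_4=7]  = -33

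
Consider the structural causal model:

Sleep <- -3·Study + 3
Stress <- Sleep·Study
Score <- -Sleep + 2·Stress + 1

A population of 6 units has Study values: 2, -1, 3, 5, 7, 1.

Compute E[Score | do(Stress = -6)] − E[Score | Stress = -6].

7

Every unit gets Stress=-6 under the intervention. Score values become -8, -17, -5, 1, 7, -11; E[Score|do(Stress=-6)] = -5.5.
Conditioning on Stress=-6 selects the 2 unit(s) with Study ∈ {2, -1}. Their Score values: -8, -17. Mean = -12.5.
Difference = -5.5 − (-12.5) = 7.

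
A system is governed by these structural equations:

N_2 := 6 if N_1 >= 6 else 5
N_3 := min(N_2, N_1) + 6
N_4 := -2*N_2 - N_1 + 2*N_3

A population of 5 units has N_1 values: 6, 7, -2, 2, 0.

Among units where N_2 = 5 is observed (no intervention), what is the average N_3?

6

Observing N_2=5 restricts to units where N_2's equation naturally yields 5: N_1 ∈ {-2, 2, 0}. In that subpopulation N_3 = 4, 8, 6, mean 6.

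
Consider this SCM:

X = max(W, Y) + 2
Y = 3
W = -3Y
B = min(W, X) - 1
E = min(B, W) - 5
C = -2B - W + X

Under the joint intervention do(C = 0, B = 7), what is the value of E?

Setting C = 0, B = 7 by intervention discards those variables' equations.
W = -3Y  [with Y=3]  = -9
E = min(B, W) - 5  [with B=7, W=-9]  = -14

-14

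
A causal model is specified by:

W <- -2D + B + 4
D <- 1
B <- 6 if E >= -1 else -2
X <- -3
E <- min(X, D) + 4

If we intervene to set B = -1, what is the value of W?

Intervening sets B = -1 and removes its equation (B <- 6 if E >= -1 else -2).
W = -2D + B + 4  [with D=1, B=-1]  = 1

1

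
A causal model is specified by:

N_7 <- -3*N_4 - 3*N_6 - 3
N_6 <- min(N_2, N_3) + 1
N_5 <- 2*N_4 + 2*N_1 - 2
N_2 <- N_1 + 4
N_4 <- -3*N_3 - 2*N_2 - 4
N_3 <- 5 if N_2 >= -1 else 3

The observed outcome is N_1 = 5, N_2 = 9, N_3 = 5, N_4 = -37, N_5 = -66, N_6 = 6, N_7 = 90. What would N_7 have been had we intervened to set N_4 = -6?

The intervention breaks the incoming arrows to N_4: N_4 <- -3*N_3 - 2*N_2 - 4 no longer applies, and N_4 = -6.
N_2 = N_1 + 4  [with N_1=5]  = 9
N_3 = 5 if N_2 >= -1 else 3  [with N_2=9]  = 5
N_6 = min(N_2, N_3) + 1  [with N_2=9, N_3=5]  = 6
N_7 = -3*N_4 - 3*N_6 - 3  [with N_4=-6, N_6=6]  = -3

-3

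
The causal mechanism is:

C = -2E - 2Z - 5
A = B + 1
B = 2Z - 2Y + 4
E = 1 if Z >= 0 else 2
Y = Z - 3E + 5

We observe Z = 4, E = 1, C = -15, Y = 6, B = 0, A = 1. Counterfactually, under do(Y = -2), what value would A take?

17

Under do(Y=-2), the mechanism Y = Z - 3E + 5 is discarded; Y is fixed at -2.
B = 2Z - 2Y + 4  [with Z=4, Y=-2]  = 16
A = B + 1  [with B=16]  = 17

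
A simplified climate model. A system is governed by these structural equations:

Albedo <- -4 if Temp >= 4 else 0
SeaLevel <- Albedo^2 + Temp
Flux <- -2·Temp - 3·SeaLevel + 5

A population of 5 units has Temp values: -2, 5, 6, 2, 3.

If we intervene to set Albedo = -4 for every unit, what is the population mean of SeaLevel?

The intervention sets Albedo=-4 in all 5 units regardless of Temp. Recomputing SeaLevel per unit gives 14, 21, 22, 18, 19; average 18.8.

18.8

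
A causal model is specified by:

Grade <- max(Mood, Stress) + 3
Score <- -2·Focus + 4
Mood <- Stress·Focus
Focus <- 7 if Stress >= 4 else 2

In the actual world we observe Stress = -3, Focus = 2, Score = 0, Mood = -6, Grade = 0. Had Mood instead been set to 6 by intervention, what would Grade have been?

9

Intervening sets Mood = 6 and removes its equation (Mood <- Stress·Focus).
Grade = max(Mood, Stress) + 3  [with Mood=6, Stress=-3]  = 9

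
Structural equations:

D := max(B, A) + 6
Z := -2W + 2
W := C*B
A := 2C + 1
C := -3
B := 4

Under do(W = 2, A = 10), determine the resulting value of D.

Setting W = 2, A = 10 by intervention discards those variables' equations.
D = max(B, A) + 6  [with B=4, A=10]  = 16

16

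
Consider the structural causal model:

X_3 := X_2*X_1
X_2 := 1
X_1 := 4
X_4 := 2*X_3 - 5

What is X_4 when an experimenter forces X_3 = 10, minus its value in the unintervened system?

The intervention breaks the incoming arrows to X_3: X_3 := X_2*X_1 no longer applies, and X_3 = 10.
X_4 = 2*X_3 - 5  [with X_3=10]  = 15
Without intervention: X_3 = X_2*X_1  [with X_2=1, X_1=4]  = 4; X_4 = 2*X_3 - 5  [with X_3=4]  = 3.
Change = 15 − 3 = 12.

12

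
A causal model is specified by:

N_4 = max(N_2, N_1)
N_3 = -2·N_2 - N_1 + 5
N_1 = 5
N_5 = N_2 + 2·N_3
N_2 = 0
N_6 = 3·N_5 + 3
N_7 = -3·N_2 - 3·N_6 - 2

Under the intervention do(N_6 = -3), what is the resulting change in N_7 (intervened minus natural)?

18

Intervening sets N_6 = -3 and removes its equation (N_6 = 3·N_5 + 3).
N_7 = -3·N_2 - 3·N_6 - 2  [with N_2=0, N_6=-3]  = 7
Without intervention: N_3 = -2·N_2 - N_1 + 5  [with N_2=0, N_1=5]  = 0; N_5 = N_2 + 2·N_3  [with N_2=0, N_3=0]  = 0; N_6 = 3·N_5 + 3  [with N_5=0]  = 3; N_7 = -3·N_2 - 3·N_6 - 2  [with N_2=0, N_6=3]  = -11.
Change = 7 − (-11) = 18.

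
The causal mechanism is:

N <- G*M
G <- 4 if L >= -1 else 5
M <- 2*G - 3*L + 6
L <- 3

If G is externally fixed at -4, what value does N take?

44

Under do(G=-4), the mechanism G <- 4 if L >= -1 else 5 is discarded; G is fixed at -4.
M = 2*G - 3*L + 6  [with G=-4, L=3]  = -11
N = G*M  [with G=-4, M=-11]  = 44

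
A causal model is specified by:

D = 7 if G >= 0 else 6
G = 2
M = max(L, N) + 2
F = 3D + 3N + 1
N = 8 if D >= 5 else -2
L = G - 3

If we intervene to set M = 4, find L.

do(M=4) replaces the equation M = max(L, N) + 2 with the constant M = 4.
L is not downstream of the intervention, so its value is determined by the original equations.
L = G - 3  [with G=2]  = -1

-1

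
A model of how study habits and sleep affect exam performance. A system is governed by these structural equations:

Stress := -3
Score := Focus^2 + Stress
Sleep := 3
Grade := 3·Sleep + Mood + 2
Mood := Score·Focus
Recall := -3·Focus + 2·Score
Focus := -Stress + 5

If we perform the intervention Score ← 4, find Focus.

Under do(Score=4), the mechanism Score := Focus^2 + Stress is discarded; Score is fixed at 4.
Since Focus is not a descendant of the intervened variable, it is unaffected.
Focus = -Stress + 5  [with Stress=-3]  = 8

8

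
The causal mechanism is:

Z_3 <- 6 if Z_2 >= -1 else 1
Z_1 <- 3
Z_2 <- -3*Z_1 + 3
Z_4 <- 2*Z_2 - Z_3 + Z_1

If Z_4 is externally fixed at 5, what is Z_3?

Under do(Z_4=5), the mechanism Z_4 <- 2*Z_2 - Z_3 + Z_1 is discarded; Z_4 is fixed at 5.
Since Z_3 is not a descendant of the intervened variable, it is unaffected.
Z_2 = -3*Z_1 + 3  [with Z_1=3]  = -6
Z_3 = 6 if Z_2 >= -1 else 1  [with Z_2=-6]  = 1

1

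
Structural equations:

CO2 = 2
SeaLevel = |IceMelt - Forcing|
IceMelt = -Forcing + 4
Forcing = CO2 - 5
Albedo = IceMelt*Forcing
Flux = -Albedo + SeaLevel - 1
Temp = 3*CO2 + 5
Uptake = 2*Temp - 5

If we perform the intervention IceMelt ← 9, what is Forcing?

-3

The intervention breaks the incoming arrows to IceMelt: IceMelt = -Forcing + 4 no longer applies, and IceMelt = 9.
Since Forcing is not a descendant of the intervened variable, it is unaffected.
Forcing = CO2 - 5  [with CO2=2]  = -3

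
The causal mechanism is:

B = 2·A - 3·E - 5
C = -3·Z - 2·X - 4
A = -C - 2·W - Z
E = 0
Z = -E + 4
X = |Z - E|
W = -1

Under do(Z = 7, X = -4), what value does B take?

19

Under do(Z = 7, X = -4), each intervened variable's structural equation is replaced by its fixed value.
C = -3·Z - 2·X - 4  [with Z=7, X=-4]  = -17
A = -C - 2·W - Z  [with C=-17, W=-1, Z=7]  = 12
B = 2·A - 3·E - 5  [with A=12, E=0]  = 19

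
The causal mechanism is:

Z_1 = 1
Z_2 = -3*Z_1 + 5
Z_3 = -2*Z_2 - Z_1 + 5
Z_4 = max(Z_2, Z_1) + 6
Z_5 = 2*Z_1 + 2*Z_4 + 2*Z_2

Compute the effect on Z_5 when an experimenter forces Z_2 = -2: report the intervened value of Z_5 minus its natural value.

do(Z_2=-2) replaces the equation Z_2 = -3*Z_1 + 5 with the constant Z_2 = -2.
Z_4 = max(Z_2, Z_1) + 6  [with Z_2=-2, Z_1=1]  = 7
Z_5 = 2*Z_1 + 2*Z_4 + 2*Z_2  [with Z_1=1, Z_4=7, Z_2=-2]  = 12
Without intervention: Z_2 = -3*Z_1 + 5  [with Z_1=1]  = 2; Z_4 = max(Z_2, Z_1) + 6  [with Z_2=2, Z_1=1]  = 8; Z_5 = 2*Z_1 + 2*Z_4 + 2*Z_2  [with Z_1=1, Z_4=8, Z_2=2]  = 22.
Change = 12 − 22 = -10.

-10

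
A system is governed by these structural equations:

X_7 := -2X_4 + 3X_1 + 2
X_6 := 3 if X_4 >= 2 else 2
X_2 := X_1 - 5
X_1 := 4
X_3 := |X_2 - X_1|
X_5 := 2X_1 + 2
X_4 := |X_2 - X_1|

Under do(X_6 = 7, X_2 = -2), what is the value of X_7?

Setting X_6 = 7, X_2 = -2 by intervention discards those variables' equations.
X_4 = |X_2 - X_1|  [with X_2=-2, X_1=4]  = 6
X_7 = -2X_4 + 3X_1 + 2  [with X_4=6, X_1=4]  = 2

2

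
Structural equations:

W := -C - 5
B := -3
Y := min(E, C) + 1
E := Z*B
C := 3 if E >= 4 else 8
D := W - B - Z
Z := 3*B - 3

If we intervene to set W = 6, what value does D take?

Intervening sets W = 6 and removes its equation (W := -C - 5).
Z = 3*B - 3  [with B=-3]  = -12
D = W - B - Z  [with W=6, B=-3, Z=-12]  = 21

21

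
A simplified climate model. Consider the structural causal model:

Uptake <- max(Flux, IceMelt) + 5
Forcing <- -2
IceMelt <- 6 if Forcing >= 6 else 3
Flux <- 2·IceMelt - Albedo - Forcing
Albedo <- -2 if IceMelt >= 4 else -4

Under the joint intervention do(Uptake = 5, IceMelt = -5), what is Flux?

Setting Uptake = 5, IceMelt = -5 by intervention discards those variables' equations.
Albedo = -2 if IceMelt >= 4 else -4  [with IceMelt=-5]  = -4
Flux = 2·IceMelt - Albedo - Forcing  [with IceMelt=-5, Albedo=-4, Forcing=-2]  = -4

-4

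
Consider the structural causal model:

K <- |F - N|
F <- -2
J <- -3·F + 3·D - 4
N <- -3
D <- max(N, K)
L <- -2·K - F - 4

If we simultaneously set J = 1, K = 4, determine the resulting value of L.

-10

Under do(J = 1, K = 4), each intervened variable's structural equation is replaced by its fixed value.
L = -2·K - F - 4  [with K=4, F=-2]  = -10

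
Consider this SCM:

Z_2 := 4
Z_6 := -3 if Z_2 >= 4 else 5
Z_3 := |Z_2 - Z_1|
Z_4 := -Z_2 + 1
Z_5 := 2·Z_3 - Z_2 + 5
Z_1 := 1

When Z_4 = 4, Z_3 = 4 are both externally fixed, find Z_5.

9

The joint intervention fixes Z_4 = 4, Z_3 = 4, removing each variable's own equation.
Z_5 = 2·Z_3 - Z_2 + 5  [with Z_3=4, Z_2=4]  = 9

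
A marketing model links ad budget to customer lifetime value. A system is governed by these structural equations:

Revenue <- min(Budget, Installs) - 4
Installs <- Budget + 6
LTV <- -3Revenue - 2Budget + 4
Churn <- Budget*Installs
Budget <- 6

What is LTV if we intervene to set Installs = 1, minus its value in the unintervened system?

15

do(Installs=1) replaces the equation Installs <- Budget + 6 with the constant Installs = 1.
Revenue = min(Budget, Installs) - 4  [with Budget=6, Installs=1]  = -3
LTV = -3Revenue - 2Budget + 4  [with Revenue=-3, Budget=6]  = 1
Without intervention: Installs = Budget + 6  [with Budget=6]  = 12; Revenue = min(Budget, Installs) - 4  [with Budget=6, Installs=12]  = 2; LTV = -3Revenue - 2Budget + 4  [with Revenue=2, Budget=6]  = -14.
Change = 1 − (-14) = 15.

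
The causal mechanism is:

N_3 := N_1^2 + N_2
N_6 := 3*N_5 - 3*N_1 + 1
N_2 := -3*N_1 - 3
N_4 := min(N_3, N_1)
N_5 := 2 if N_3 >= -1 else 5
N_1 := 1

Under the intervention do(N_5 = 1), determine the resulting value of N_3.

do(N_5=1) replaces the equation N_5 := 2 if N_3 >= -1 else 5 with the constant N_5 = 1.
N_3 is not downstream of the intervention, so its value is determined by the original equations.
N_2 = -3*N_1 - 3  [with N_1=1]  = -6
N_3 = N_1^2 + N_2  [with N_1=1, N_2=-6]  = -5

-5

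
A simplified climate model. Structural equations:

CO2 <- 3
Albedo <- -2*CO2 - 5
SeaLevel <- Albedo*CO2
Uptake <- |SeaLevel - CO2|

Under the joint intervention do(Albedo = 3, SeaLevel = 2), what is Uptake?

Setting Albedo = 3, SeaLevel = 2 by intervention discards those variables' equations.
Uptake = |SeaLevel - CO2|  [with SeaLevel=2, CO2=3]  = 1

1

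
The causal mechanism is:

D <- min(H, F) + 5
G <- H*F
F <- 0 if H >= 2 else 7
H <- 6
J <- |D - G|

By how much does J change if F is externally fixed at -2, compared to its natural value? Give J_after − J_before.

10

do(F=-2) replaces the equation F <- 0 if H >= 2 else 7 with the constant F = -2.
G = H*F  [with H=6, F=-2]  = -12
D = min(H, F) + 5  [with H=6, F=-2]  = 3
J = |D - G|  [with D=3, G=-12]  = 15
Without intervention: F = 0 if H >= 2 else 7  [with H=6]  = 0; G = H*F  [with H=6, F=0]  = 0; D = min(H, F) + 5  [with H=6, F=0]  = 5; J = |D - G|  [with D=5, G=0]  = 5.
Change = 15 − 5 = 10.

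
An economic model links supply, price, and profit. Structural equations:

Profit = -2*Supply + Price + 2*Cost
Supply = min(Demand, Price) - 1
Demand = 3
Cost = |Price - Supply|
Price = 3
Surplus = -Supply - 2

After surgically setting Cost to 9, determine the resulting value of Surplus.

Under do(Cost=9), the mechanism Cost = |Price - Supply| is discarded; Cost is fixed at 9.
Since Surplus is not a descendant of the intervened variable, it is unaffected.
Supply = min(Demand, Price) - 1  [with Demand=3, Price=3]  = 2
Surplus = -Supply - 2  [with Supply=2]  = -4

-4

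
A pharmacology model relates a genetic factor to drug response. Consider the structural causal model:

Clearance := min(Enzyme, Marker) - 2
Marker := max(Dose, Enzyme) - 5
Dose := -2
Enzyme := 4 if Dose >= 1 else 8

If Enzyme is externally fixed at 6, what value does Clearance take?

Under do(Enzyme=6), the mechanism Enzyme := 4 if Dose >= 1 else 8 is discarded; Enzyme is fixed at 6.
Marker = max(Dose, Enzyme) - 5  [with Dose=-2, Enzyme=6]  = 1
Clearance = min(Enzyme, Marker) - 2  [with Enzyme=6, Marker=1]  = -1

-1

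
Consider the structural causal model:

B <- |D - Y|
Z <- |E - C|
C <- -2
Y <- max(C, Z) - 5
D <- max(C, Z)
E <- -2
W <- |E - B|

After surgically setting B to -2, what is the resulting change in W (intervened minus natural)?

Intervening sets B = -2 and removes its equation (B <- |D - Y|).
W = |E - B|  [with E=-2, B=-2]  = 0
Without intervention: Z = |E - C|  [with E=-2, C=-2]  = 0; Y = max(C, Z) - 5  [with C=-2, Z=0]  = -5; D = max(C, Z)  [with C=-2, Z=0]  = 0; B = |D - Y|  [with D=0, Y=-5]  = 5; W = |E - B|  [with E=-2, B=5]  = 7.
Change = 0 − 7 = -7.

-7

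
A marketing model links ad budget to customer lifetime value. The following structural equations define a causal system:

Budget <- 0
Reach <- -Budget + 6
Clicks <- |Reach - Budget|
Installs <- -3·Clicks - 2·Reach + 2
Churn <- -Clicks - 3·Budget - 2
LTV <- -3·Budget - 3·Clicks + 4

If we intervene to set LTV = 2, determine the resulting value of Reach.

6

do(LTV=2) replaces the equation LTV <- -3·Budget - 3·Clicks + 4 with the constant LTV = 2.
Reach is not downstream of the intervention, so its value is determined by the original equations.
Reach = -Budget + 6  [with Budget=0]  = 6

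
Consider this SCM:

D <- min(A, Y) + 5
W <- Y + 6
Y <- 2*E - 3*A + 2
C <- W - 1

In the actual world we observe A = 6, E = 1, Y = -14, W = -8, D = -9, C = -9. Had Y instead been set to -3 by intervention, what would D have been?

2

do(Y=-3) replaces the equation Y <- 2*E - 3*A + 2 with the constant Y = -3.
D = min(A, Y) + 5  [with A=6, Y=-3]  = 2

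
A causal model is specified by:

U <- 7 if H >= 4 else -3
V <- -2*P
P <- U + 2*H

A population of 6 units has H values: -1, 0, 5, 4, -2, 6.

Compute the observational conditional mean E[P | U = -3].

-5

Conditioning on U=-3 selects the 3 unit(s) with H ∈ {-1, 0, -2}. Their P values: -5, -3, -7. Mean = -5.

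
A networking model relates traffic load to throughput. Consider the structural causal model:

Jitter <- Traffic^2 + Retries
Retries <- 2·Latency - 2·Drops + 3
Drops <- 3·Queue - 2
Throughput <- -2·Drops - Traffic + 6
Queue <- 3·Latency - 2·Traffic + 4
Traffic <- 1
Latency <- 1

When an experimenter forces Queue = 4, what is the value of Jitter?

-14

The intervention breaks the incoming arrows to Queue: Queue <- 3·Latency - 2·Traffic + 4 no longer applies, and Queue = 4.
Drops = 3·Queue - 2  [with Queue=4]  = 10
Retries = 2·Latency - 2·Drops + 3  [with Latency=1, Drops=10]  = -15
Jitter = Traffic^2 + Retries  [with Traffic=1, Retries=-15]  = -14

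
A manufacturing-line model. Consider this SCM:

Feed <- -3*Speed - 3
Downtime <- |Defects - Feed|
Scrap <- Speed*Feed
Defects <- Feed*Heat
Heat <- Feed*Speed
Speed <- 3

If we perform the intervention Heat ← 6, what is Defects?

-72

The intervention breaks the incoming arrows to Heat: Heat <- Feed*Speed no longer applies, and Heat = 6.
Feed = -3*Speed - 3  [with Speed=3]  = -12
Defects = Feed*Heat  [with Feed=-12, Heat=6]  = -72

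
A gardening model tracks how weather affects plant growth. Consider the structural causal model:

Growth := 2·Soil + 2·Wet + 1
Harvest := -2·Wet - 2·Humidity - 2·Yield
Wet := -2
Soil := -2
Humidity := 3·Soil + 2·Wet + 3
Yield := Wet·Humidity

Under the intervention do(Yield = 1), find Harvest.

16

The intervention breaks the incoming arrows to Yield: Yield := Wet·Humidity no longer applies, and Yield = 1.
Humidity = 3·Soil + 2·Wet + 3  [with Soil=-2, Wet=-2]  = -7
Harvest = -2·Wet - 2·Humidity - 2·Yield  [with Wet=-2, Humidity=-7, Yield=1]  = 16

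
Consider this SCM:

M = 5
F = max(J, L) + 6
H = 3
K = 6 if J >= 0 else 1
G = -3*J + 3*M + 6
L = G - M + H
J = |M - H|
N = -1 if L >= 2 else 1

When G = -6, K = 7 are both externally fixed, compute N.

1

The joint intervention fixes G = -6, K = 7, removing each variable's own equation.
L = G - M + H  [with G=-6, M=5, H=3]  = -8
N = -1 if L >= 2 else 1  [with L=-8]  = 1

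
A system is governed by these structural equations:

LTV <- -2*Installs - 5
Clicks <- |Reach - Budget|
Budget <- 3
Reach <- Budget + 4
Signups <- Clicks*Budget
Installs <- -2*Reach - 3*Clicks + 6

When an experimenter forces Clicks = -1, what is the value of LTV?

5

The intervention breaks the incoming arrows to Clicks: Clicks <- |Reach - Budget| no longer applies, and Clicks = -1.
Reach = Budget + 4  [with Budget=3]  = 7
Installs = -2*Reach - 3*Clicks + 6  [with Reach=7, Clicks=-1]  = -5
LTV = -2*Installs - 5  [with Installs=-5]  = 5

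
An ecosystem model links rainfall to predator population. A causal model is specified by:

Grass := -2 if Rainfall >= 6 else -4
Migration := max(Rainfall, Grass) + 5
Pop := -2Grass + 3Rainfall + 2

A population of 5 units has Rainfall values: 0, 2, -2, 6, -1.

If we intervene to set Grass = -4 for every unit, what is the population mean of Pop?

The intervention sets Grass=-4 in all 5 units regardless of Rainfall. Recomputing Pop per unit gives 10, 16, 4, 28, 7; average 13.

13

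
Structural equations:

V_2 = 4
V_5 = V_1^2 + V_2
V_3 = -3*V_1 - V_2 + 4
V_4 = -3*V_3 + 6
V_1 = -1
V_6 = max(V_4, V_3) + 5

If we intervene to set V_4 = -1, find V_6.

Under do(V_4=-1), the mechanism V_4 = -3*V_3 + 6 is discarded; V_4 is fixed at -1.
V_3 = -3*V_1 - V_2 + 4  [with V_1=-1, V_2=4]  = 3
V_6 = max(V_4, V_3) + 5  [with V_4=-1, V_3=3]  = 8

8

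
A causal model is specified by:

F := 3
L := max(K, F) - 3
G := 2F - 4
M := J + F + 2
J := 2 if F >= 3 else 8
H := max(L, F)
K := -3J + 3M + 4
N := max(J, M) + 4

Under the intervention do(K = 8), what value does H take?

5

The intervention breaks the incoming arrows to K: K := -3J + 3M + 4 no longer applies, and K = 8.
L = max(K, F) - 3  [with K=8, F=3]  = 5
H = max(L, F)  [with L=5, F=3]  = 5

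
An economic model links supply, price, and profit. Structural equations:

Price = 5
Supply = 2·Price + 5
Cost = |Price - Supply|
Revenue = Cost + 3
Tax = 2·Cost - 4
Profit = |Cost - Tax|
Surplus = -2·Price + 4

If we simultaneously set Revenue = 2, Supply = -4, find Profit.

The joint intervention fixes Revenue = 2, Supply = -4, removing each variable's own equation.
Cost = |Price - Supply|  [with Price=5, Supply=-4]  = 9
Tax = 2·Cost - 4  [with Cost=9]  = 14
Profit = |Cost - Tax|  [with Cost=9, Tax=14]  = 5

5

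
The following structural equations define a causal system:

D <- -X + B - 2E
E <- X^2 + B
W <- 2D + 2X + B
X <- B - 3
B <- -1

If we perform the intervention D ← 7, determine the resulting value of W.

Intervening sets D = 7 and removes its equation (D <- -X + B - 2E).
X = B - 3  [with B=-1]  = -4
W = 2D + 2X + B  [with D=7, X=-4, B=-1]  = 5

5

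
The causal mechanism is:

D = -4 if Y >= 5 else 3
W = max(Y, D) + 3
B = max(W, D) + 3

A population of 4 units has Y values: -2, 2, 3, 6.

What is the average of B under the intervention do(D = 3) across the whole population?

9.75

Under do(D=3), D's equation is replaced by D=3 for every unit. Per-unit B: 9, 9, 9, 12. Mean = 9.75.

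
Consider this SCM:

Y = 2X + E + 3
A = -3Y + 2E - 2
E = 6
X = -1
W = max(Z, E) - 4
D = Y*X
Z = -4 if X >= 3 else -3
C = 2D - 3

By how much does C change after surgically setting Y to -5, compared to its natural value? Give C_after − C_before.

24

The intervention breaks the incoming arrows to Y: Y = 2X + E + 3 no longer applies, and Y = -5.
D = Y*X  [with Y=-5, X=-1]  = 5
C = 2D - 3  [with D=5]  = 7
Without intervention: Y = 2X + E + 3  [with X=-1, E=6]  = 7; D = Y*X  [with Y=7, X=-1]  = -7; C = 2D - 3  [with D=-7]  = -17.
Change = 7 − (-17) = 24.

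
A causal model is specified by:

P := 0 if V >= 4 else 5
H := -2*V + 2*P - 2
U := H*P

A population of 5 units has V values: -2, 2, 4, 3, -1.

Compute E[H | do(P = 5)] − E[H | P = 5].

-1.4

do(P=5) breaks P's dependence on V. With P=5 fixed, H across the units is 12, 4, 0, 2, 10, mean 5.6.
Conditioning on P=5 selects the 4 unit(s) with V ∈ {-2, 2, 3, -1}. Their H values: 12, 4, 2, 10. Mean = 7.
Difference = 5.6 − 7 = -1.4.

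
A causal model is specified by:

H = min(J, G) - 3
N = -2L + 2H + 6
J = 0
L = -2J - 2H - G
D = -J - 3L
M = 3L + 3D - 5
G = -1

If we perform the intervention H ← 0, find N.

4

The intervention breaks the incoming arrows to H: H = min(J, G) - 3 no longer applies, and H = 0.
L = -2J - 2H - G  [with J=0, H=0, G=-1]  = 1
N = -2L + 2H + 6  [with L=1, H=0]  = 4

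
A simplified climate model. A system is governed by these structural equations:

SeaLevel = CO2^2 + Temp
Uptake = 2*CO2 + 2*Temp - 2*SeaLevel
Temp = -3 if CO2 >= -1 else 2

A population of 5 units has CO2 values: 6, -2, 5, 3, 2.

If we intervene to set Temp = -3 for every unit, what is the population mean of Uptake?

-25.6

The intervention sets Temp=-3 in all 5 units regardless of CO2. Recomputing Uptake per unit gives -60, -12, -40, -12, -4; average -25.6.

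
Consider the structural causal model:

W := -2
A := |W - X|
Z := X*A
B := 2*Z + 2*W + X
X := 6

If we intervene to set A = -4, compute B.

-46

do(A=-4) replaces the equation A := |W - X| with the constant A = -4.
Z = X*A  [with X=6, A=-4]  = -24
B = 2*Z + 2*W + X  [with Z=-24, W=-2, X=6]  = -46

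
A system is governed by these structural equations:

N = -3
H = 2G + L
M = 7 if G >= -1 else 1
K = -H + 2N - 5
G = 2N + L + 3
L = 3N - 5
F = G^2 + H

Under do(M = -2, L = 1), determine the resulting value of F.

1

The joint intervention fixes M = -2, L = 1, removing each variable's own equation.
G = 2N + L + 3  [with N=-3, L=1]  = -2
H = 2G + L  [with G=-2, L=1]  = -3
F = G^2 + H  [with G=-2, H=-3]  = 1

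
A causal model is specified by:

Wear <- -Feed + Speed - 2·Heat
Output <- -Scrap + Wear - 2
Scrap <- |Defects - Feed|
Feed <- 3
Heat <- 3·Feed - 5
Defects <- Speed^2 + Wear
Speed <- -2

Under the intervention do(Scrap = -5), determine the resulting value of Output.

Intervening sets Scrap = -5 and removes its equation (Scrap <- |Defects - Feed|).
Heat = 3·Feed - 5  [with Feed=3]  = 4
Wear = -Feed + Speed - 2·Heat  [with Feed=3, Speed=-2, Heat=4]  = -13
Output = -Scrap + Wear - 2  [with Scrap=-5, Wear=-13]  = -10

-10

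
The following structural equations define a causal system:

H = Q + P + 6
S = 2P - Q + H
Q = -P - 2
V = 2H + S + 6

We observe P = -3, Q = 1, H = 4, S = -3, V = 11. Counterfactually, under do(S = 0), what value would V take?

14

Intervening sets S = 0 and removes its equation (S = 2P - Q + H).
Q = -P - 2  [with P=-3]  = 1
H = Q + P + 6  [with Q=1, P=-3]  = 4
V = 2H + S + 6  [with H=4, S=0]  = 14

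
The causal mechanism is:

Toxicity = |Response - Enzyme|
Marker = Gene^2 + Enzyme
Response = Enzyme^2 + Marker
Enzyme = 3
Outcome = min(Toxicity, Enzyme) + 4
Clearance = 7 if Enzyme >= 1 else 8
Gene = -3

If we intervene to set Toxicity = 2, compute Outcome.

Under do(Toxicity=2), the mechanism Toxicity = |Response - Enzyme| is discarded; Toxicity is fixed at 2.
Outcome = min(Toxicity, Enzyme) + 4  [with Toxicity=2, Enzyme=3]  = 6

6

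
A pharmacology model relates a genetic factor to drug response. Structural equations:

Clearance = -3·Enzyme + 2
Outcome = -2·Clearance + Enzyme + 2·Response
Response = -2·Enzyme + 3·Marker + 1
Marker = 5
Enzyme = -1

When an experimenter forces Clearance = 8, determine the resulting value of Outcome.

Intervening sets Clearance = 8 and removes its equation (Clearance = -3·Enzyme + 2).
Response = -2·Enzyme + 3·Marker + 1  [with Enzyme=-1, Marker=5]  = 18
Outcome = -2·Clearance + Enzyme + 2·Response  [with Clearance=8, Enzyme=-1, Response=18]  = 19

19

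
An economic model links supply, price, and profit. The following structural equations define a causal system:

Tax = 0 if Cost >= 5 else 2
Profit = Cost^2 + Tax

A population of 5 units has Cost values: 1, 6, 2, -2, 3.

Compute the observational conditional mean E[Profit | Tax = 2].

Conditioning on Tax=2 selects the 4 unit(s) with Cost ∈ {1, 2, -2, 3}. Their Profit values: 3, 6, 6, 11. Mean = 6.5.

6.5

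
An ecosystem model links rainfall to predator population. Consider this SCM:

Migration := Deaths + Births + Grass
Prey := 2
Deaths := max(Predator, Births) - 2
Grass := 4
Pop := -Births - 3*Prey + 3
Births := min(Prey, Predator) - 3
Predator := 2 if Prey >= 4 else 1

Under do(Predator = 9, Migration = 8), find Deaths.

The joint intervention fixes Predator = 9, Migration = 8, removing each variable's own equation.
Births = min(Prey, Predator) - 3  [with Prey=2, Predator=9]  = -1
Deaths = max(Predator, Births) - 2  [with Predator=9, Births=-1]  = 7

7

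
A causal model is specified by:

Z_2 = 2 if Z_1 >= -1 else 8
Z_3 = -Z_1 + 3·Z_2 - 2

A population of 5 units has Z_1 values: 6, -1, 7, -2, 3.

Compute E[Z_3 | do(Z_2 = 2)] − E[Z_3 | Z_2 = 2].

Under do(Z_2=2), Z_2's equation is replaced by Z_2=2 for every unit. Per-unit Z_3: -2, 5, -3, 6, 1. Mean = 1.4.
Conditioning on Z_2=2 selects the 4 unit(s) with Z_1 ∈ {6, -1, 7, 3}. Their Z_3 values: -2, 5, -3, 1. Mean = 0.25.
Difference = 1.4 − 0.25 = 1.15.

1.15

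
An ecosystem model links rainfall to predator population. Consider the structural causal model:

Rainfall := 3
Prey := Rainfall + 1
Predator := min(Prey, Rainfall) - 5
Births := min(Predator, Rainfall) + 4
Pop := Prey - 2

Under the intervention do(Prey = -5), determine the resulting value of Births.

Under do(Prey=-5), the mechanism Prey := Rainfall + 1 is discarded; Prey is fixed at -5.
Predator = min(Prey, Rainfall) - 5  [with Prey=-5, Rainfall=3]  = -10
Births = min(Predator, Rainfall) + 4  [with Predator=-10, Rainfall=3]  = -6

-6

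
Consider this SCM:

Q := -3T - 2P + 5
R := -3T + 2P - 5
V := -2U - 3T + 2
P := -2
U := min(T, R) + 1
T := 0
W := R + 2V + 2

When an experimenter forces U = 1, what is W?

-7

Under do(U=1), the mechanism U := min(T, R) + 1 is discarded; U is fixed at 1.
R = -3T + 2P - 5  [with T=0, P=-2]  = -9
V = -2U - 3T + 2  [with U=1, T=0]  = 0
W = R + 2V + 2  [with R=-9, V=0]  = -7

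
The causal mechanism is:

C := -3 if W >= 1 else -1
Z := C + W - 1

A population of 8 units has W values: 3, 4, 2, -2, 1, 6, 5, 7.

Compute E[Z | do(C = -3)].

-0.75

Under do(C=-3), C's equation is replaced by C=-3 for every unit. Per-unit Z: -1, 0, -2, -6, -3, 2, 1, 3. Mean = -0.75.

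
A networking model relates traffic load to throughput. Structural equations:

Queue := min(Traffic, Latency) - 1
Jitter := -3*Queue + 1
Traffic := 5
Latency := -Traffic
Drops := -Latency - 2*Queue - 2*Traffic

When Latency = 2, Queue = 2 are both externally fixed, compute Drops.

-16

Setting Latency = 2, Queue = 2 by intervention discards those variables' equations.
Drops = -Latency - 2*Queue - 2*Traffic  [with Latency=2, Queue=2, Traffic=5]  = -16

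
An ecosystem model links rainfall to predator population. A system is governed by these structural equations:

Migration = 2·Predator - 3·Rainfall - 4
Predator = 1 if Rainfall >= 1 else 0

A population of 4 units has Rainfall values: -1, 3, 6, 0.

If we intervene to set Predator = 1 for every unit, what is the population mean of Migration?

Under do(Predator=1), Predator's equation is replaced by Predator=1 for every unit. Per-unit Migration: 1, -11, -20, -2. Mean = -8.

-8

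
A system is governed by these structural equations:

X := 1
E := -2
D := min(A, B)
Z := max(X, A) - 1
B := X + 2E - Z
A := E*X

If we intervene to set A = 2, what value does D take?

The intervention breaks the incoming arrows to A: A := E*X no longer applies, and A = 2.
Z = max(X, A) - 1  [with X=1, A=2]  = 1
B = X + 2E - Z  [with X=1, E=-2, Z=1]  = -4
D = min(A, B)  [with A=2, B=-4]  = -4

-4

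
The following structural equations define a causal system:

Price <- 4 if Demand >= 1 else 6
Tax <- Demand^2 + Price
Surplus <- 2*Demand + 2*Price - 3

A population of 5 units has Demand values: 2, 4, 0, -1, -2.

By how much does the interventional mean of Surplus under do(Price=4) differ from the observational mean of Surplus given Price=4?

-4.8

Every unit gets Price=4 under the intervention. Surplus values become 9, 13, 5, 3, 1; E[Surplus|do(Price=4)] = 6.2.
E[Surplus|Price=4] averages over only the 2 units with Price=4 (Demand = 2, 4): Surplus = 9, 13, mean 11.
Difference = 6.2 − 11 = -4.8.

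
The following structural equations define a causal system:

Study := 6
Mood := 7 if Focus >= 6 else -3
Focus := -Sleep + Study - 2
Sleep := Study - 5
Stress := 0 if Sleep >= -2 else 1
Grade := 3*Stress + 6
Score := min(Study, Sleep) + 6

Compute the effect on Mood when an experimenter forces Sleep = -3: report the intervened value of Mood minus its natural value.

Under do(Sleep=-3), the mechanism Sleep := Study - 5 is discarded; Sleep is fixed at -3.
Focus = -Sleep + Study - 2  [with Sleep=-3, Study=6]  = 7
Mood = 7 if Focus >= 6 else -3  [with Focus=7]  = 7
Without intervention: Sleep = Study - 5  [with Study=6]  = 1; Focus = -Sleep + Study - 2  [with Sleep=1, Study=6]  = 3; Mood = 7 if Focus >= 6 else -3  [with Focus=3]  = -3.
Change = 7 − (-3) = 10.

10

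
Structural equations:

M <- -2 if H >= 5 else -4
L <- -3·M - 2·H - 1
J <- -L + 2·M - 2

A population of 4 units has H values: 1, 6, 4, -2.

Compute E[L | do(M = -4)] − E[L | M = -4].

-2.5

Every unit gets M=-4 under the intervention. L values become 9, -1, 3, 15; E[L|do(M=-4)] = 6.5.
E[L|M=-4] averages over only the 3 units with M=-4 (H = 1, 4, -2): L = 9, 3, 15, mean 9.
Difference = 6.5 − 9 = -2.5.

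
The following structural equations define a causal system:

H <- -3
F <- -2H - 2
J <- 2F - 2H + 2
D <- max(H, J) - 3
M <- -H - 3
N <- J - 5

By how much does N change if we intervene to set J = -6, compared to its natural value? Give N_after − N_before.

The intervention breaks the incoming arrows to J: J <- 2F - 2H + 2 no longer applies, and J = -6.
N = J - 5  [with J=-6]  = -11
Without intervention: F = -2H - 2  [with H=-3]  = 4; J = 2F - 2H + 2  [with F=4, H=-3]  = 16; N = J - 5  [with J=16]  = 11.
Change = -11 − 11 = -22.

-22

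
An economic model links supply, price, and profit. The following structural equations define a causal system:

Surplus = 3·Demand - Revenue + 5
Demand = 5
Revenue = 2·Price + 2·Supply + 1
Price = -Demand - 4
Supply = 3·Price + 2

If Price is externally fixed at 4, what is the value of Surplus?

do(Price=4) replaces the equation Price = -Demand - 4 with the constant Price = 4.
Supply = 3·Price + 2  [with Price=4]  = 14
Revenue = 2·Price + 2·Supply + 1  [with Price=4, Supply=14]  = 37
Surplus = 3·Demand - Revenue + 5  [with Demand=5, Revenue=37]  = -17

-17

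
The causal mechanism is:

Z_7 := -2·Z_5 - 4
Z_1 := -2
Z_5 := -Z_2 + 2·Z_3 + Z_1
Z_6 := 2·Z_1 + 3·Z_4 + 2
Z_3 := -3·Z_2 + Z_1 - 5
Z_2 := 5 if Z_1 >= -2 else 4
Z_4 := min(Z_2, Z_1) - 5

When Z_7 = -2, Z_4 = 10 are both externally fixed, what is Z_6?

Setting Z_7 = -2, Z_4 = 10 by intervention discards those variables' equations.
Z_6 = 2·Z_1 + 3·Z_4 + 2  [with Z_1=-2, Z_4=10]  = 28

28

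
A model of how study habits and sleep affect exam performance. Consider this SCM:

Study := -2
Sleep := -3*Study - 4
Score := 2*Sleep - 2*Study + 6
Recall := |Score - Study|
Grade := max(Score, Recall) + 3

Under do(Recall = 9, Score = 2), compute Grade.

The joint intervention fixes Recall = 9, Score = 2, removing each variable's own equation.
Grade = max(Score, Recall) + 3  [with Score=2, Recall=9]  = 12

12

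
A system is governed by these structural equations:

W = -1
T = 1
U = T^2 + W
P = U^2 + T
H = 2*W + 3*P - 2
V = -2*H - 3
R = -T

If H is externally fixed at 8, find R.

-1

Under do(H=8), the mechanism H = 2*W + 3*P - 2 is discarded; H is fixed at 8.
Since R is not a descendant of the intervened variable, it is unaffected.
R = -T  [with T=1]  = -1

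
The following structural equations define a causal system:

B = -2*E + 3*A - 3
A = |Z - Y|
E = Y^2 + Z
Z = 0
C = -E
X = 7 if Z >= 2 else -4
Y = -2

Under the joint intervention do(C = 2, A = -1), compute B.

Setting C = 2, A = -1 by intervention discards those variables' equations.
E = Y^2 + Z  [with Y=-2, Z=0]  = 4
B = -2*E + 3*A - 3  [with E=4, A=-1]  = -14

-14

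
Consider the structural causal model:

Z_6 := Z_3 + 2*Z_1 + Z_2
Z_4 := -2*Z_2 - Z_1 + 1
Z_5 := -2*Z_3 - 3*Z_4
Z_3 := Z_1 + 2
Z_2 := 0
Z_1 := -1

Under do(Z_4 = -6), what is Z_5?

16

Intervening sets Z_4 = -6 and removes its equation (Z_4 := -2*Z_2 - Z_1 + 1).
Z_3 = Z_1 + 2  [with Z_1=-1]  = 1
Z_5 = -2*Z_3 - 3*Z_4  [with Z_3=1, Z_4=-6]  = 16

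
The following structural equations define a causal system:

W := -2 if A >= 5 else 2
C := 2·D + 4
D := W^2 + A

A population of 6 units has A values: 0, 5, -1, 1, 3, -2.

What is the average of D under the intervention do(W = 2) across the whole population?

5

Every unit gets W=2 under the intervention. D values become 4, 9, 3, 5, 7, 2; E[D|do(W=2)] = 5.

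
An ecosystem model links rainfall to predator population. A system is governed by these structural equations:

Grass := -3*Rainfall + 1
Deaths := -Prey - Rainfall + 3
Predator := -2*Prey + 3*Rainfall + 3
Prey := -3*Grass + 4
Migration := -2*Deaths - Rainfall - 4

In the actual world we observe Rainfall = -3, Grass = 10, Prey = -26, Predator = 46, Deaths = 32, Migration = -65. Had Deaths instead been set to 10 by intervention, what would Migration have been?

The intervention breaks the incoming arrows to Deaths: Deaths := -Prey - Rainfall + 3 no longer applies, and Deaths = 10.
Migration = -2*Deaths - Rainfall - 4  [with Deaths=10, Rainfall=-3]  = -21

-21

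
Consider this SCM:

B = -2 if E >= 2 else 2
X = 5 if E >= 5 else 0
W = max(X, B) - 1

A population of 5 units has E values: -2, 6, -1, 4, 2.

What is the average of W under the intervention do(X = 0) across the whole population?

-0.2

Under do(X=0), X's equation is replaced by X=0 for every unit. Per-unit W: 1, -1, 1, -1, -1. Mean = -0.2.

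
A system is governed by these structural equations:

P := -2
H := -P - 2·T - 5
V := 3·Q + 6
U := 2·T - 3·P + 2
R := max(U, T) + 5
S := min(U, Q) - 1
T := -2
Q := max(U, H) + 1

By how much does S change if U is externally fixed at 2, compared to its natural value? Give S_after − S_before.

do(U=2) replaces the equation U := 2·T - 3·P + 2 with the constant U = 2.
H = -P - 2·T - 5  [with P=-2, T=-2]  = 1
Q = max(U, H) + 1  [with U=2, H=1]  = 3
S = min(U, Q) - 1  [with U=2, Q=3]  = 1
Without intervention: H = -P - 2·T - 5  [with P=-2, T=-2]  = 1; U = 2·T - 3·P + 2  [with T=-2, P=-2]  = 4; Q = max(U, H) + 1  [with U=4, H=1]  = 5; S = min(U, Q) - 1  [with U=4, Q=5]  = 3.
Change = 1 − 3 = -2.

-2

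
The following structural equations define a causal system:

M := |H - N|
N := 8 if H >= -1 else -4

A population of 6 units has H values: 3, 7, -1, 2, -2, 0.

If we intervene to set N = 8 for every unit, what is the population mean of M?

The intervention sets N=8 in all 6 units regardless of H. Recomputing M per unit gives 5, 1, 9, 6, 10, 8; average 6.5.

6.5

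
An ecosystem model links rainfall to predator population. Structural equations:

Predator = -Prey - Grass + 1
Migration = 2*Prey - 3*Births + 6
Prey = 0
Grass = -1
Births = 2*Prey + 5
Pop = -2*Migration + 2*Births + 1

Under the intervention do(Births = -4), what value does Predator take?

2

Under do(Births=-4), the mechanism Births = 2*Prey + 5 is discarded; Births is fixed at -4.
Since Predator is not a descendant of the intervened variable, it is unaffected.
Predator = -Prey - Grass + 1  [with Prey=0, Grass=-1]  = 2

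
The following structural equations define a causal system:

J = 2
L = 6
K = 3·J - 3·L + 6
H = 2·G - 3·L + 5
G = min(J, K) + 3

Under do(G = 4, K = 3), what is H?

-5

The joint intervention fixes G = 4, K = 3, removing each variable's own equation.
H = 2·G - 3·L + 5  [with G=4, L=6]  = -5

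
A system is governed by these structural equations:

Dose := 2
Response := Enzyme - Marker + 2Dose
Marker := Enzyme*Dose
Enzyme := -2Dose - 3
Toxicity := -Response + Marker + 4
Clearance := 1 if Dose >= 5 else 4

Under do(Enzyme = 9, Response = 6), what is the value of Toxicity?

Setting Enzyme = 9, Response = 6 by intervention discards those variables' equations.
Marker = Enzyme*Dose  [with Enzyme=9, Dose=2]  = 18
Toxicity = -Response + Marker + 4  [with Response=6, Marker=18]  = 16

16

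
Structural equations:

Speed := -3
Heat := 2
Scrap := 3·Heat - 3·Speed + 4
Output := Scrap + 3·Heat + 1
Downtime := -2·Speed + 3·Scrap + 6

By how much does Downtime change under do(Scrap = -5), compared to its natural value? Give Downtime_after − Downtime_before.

do(Scrap=-5) replaces the equation Scrap := 3·Heat - 3·Speed + 4 with the constant Scrap = -5.
Downtime = -2·Speed + 3·Scrap + 6  [with Speed=-3, Scrap=-5]  = -3
Without intervention: Scrap = 3·Heat - 3·Speed + 4  [with Heat=2, Speed=-3]  = 19; Downtime = -2·Speed + 3·Scrap + 6  [with Speed=-3, Scrap=19]  = 69.
Change = -3 − 69 = -72.

-72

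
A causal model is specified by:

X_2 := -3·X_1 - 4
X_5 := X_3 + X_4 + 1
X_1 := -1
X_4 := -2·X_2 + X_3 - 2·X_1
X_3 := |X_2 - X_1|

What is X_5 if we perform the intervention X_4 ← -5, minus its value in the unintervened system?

Intervening sets X_4 = -5 and removes its equation (X_4 := -2·X_2 + X_3 - 2·X_1).
X_2 = -3·X_1 - 4  [with X_1=-1]  = -1
X_3 = |X_2 - X_1|  [with X_2=-1, X_1=-1]  = 0
X_5 = X_3 + X_4 + 1  [with X_3=0, X_4=-5]  = -4
Without intervention: X_2 = -3·X_1 - 4  [with X_1=-1]  = -1; X_3 = |X_2 - X_1|  [with X_2=-1, X_1=-1]  = 0; X_4 = -2·X_2 + X_3 - 2·X_1  [with X_2=-1, X_3=0, X_1=-1]  = 4; X_5 = X_3 + X_4 + 1  [with X_3=0, X_4=4]  = 5.
Change = -4 − 5 = -9.

-9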